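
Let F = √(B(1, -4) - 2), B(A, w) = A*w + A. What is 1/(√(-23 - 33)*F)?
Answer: -√70/140 ≈ -0.059761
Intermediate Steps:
B(A, w) = A + A*w
F = I*√5 (F = √(1*(1 - 4) - 2) = √(1*(-3) - 2) = √(-3 - 2) = √(-5) = I*√5 ≈ 2.2361*I)
1/(√(-23 - 33)*F) = 1/(√(-23 - 33)*(I*√5)) = 1/(√(-56)*(I*√5)) = 1/((2*I*√14)*(I*√5)) = 1/(-2*√70) = -√70/140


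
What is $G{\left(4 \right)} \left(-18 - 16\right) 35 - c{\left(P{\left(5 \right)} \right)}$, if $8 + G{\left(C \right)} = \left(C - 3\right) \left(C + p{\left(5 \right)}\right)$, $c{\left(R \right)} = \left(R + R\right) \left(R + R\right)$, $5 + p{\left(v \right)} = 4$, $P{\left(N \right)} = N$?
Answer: $5850$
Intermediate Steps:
$p{\left(v \right)} = -1$ ($p{\left(v \right)} = -5 + 4 = -1$)
$c{\left(R \right)} = 4 R^{2}$ ($c{\left(R \right)} = 2 R 2 R = 4 R^{2}$)
$G{\left(C \right)} = -8 + \left(-1 + C\right) \left(-3 + C\right)$ ($G{\left(C \right)} = -8 + \left(C - 3\right) \left(C - 1\right) = -8 + \left(-3 + C\right) \left(-1 + C\right) = -8 + \left(-1 + C\right) \left(-3 + C\right)$)
$G{\left(4 \right)} \left(-18 - 16\right) 35 - c{\left(P{\left(5 \right)} \right)} = \left(-5 + 4^{2} - 16\right) \left(-18 - 16\right) 35 - 4 \cdot 5^{2} = \left(-5 + 16 - 16\right) \left(-18 - 16\right) 35 - 4 \cdot 25 = \left(-5\right) \left(-34\right) 35 - 100 = 170 \cdot 35 - 100 = 5950 - 100 = 5850$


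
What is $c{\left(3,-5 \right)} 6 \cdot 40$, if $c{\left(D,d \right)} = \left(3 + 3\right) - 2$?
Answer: $960$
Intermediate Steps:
$c{\left(D,d \right)} = 4$ ($c{\left(D,d \right)} = 6 - 2 = 4$)
$c{\left(3,-5 \right)} 6 \cdot 40 = 4 \cdot 6 \cdot 40 = 24 \cdot 40 = 960$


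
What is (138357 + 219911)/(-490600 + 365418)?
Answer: -179134/62591 ≈ -2.8620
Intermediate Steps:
(138357 + 219911)/(-490600 + 365418) = 358268/(-125182) = 358268*(-1/125182) = -179134/62591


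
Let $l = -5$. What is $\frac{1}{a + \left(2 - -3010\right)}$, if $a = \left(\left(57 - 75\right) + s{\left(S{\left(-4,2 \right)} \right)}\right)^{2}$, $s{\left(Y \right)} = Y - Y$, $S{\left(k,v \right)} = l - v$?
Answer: $\frac{1}{3336} \approx 0.00029976$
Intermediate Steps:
$S{\left(k,v \right)} = -5 - v$
$s{\left(Y \right)} = 0$
$a = 324$ ($a = \left(\left(57 - 75\right) + 0\right)^{2} = \left(-18 + 0\right)^{2} = \left(-18\right)^{2} = 324$)
$\frac{1}{a + \left(2 - -3010\right)} = \frac{1}{324 + \left(2 - -3010\right)} = \frac{1}{324 + \left(2 + 3010\right)} = \frac{1}{324 + 3012} = \frac{1}{3336}$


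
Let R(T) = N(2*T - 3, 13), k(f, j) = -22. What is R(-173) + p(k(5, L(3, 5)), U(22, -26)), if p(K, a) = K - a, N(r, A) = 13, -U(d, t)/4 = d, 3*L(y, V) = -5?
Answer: 79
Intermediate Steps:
L(y, V) = -5/3 (L(y, V) = (⅓)*(-5) = -5/3)
U(d, t) = -4*d
R(T) = 13
R(-173) + p(k(5, L(3, 5)), U(22, -26)) = 13 + (-22 - (-4)*22) = 13 + (-22 - 1*(-88)) = 13 + (-22 + 88) = 13 + 66 = 79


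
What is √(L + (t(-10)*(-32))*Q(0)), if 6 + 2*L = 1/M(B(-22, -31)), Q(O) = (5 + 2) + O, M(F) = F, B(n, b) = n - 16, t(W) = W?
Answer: √3230209/38 ≈ 47.297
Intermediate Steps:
B(n, b) = -16 + n
Q(O) = 7 + O
L = -229/76 (L = -3 + 1/(2*(-16 - 22)) = -3 + (½)/(-38) = -3 + (½)*(-1/38) = -3 - 1/76 = -229/76 ≈ -3.0132)
√(L + (t(-10)*(-32))*Q(0)) = √(-229/76 + (-10*(-32))*(7 + 0)) = √(-229/76 + 320*7) = √(-229/76 + 2240) = √(170011/76) = √3230209/38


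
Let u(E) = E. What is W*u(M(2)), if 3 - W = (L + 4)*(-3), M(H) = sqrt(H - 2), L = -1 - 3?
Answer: 0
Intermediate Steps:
L = -4
M(H) = sqrt(-2 + H)
W = 3 (W = 3 - (-4 + 4)*(-3) = 3 - 0*(-3) = 3 - 1*0 = 3 + 0 = 3)
W*u(M(2)) = 3*sqrt(-2 + 2) = 3*sqrt(0) = 3*0 = 0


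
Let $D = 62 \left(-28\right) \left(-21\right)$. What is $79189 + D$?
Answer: $115645$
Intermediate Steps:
$D = 36456$ ($D = \left(-1736\right) \left(-21\right) = 36456$)
$79189 + D = 79189 + 36456 = 115645$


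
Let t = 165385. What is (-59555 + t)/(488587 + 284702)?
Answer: 105830/773289 ≈ 0.13686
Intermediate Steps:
(-59555 + t)/(488587 + 284702) = (-59555 + 165385)/(488587 + 284702) = 105830/773289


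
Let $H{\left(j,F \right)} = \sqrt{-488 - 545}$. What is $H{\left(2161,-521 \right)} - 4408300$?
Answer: $-4408300 + i \sqrt{1033} \approx -4.4083 \cdot 10^{6} + 32.14 i$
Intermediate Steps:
$H{\left(j,F \right)} = i \sqrt{1033}$ ($H{\left(j,F \right)} = \sqrt{-1033} = i \sqrt{1033}$)
$H{\left(2161,-521 \right)} - 4408300 = i \sqrt{1033} - 4408300 = -4408300 + i \sqrt{1033}$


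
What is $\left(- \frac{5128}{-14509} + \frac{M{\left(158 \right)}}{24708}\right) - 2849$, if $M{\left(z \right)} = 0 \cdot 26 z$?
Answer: $- \frac{41331013}{14509} \approx -2848.6$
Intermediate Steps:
$M{\left(z \right)} = 0$ ($M{\left(z \right)} = 0 z = 0$)
$\left(- \frac{5128}{-14509} + \frac{M{\left(158 \right)}}{24708}\right) - 2849 = \left(- \frac{5128}{-14509} + \frac{0}{24708}\right) - 2849 = \left(\left(-5128\right) \left(- \frac{1}{14509}\right) + 0 \cdot \frac{1}{24708}\right) + \left(\left(132 - 46\right) - 2935\right) = \left(\frac{5128}{14509} + 0\right) + \left(86 - 2935\right) = \frac{5128}{14509} - 2849 = - \frac{41331013}{14509}$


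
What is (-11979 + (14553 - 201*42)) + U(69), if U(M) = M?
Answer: -5799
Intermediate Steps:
(-11979 + (14553 - 201*42)) + U(69) = (-11979 + (14553 - 201*42)) + 69 = (-11979 + (14553 - 1*8442)) + 69 = (-11979 + (14553 - 8442)) + 69 = (-11979 + 6111) + 69 = -5868 + 69 = -5799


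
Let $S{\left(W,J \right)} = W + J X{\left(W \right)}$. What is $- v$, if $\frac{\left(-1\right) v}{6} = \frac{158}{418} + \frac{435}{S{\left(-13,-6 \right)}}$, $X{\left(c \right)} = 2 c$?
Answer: $\frac{55752}{2717} \approx 20.52$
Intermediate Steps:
$S{\left(W,J \right)} = W + 2 J W$ ($S{\left(W,J \right)} = W + J 2 W = W + 2 J W$)
$v = - \frac{55752}{2717}$ ($v = - 6 \left(\frac{158}{418} + \frac{435}{\left(-13\right) \left(1 + 2 \left(-6\right)\right)}\right) = - 6 \left(158 \cdot \frac{1}{418} + \frac{435}{\left(-13\right) \left(1 - 12\right)}\right) = - 6 \left(\frac{79}{209} + \frac{435}{\left(-13\right) \left(-11\right)}\right) = - 6 \left(\frac{79}{209} + \frac{435}{143}\right) = \left(-6\right) \frac{9292}{2717} = - \frac{55752}{2717} \approx -20.52$)
$- v = \left(-1\right) \left(- \frac{55752}{2717}\right) = \frac{55752}{2717}$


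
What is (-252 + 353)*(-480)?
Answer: -48480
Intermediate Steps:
(-252 + 353)*(-480) = 101*(-480) = -48480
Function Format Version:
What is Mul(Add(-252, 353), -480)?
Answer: -48480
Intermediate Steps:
Mul(Add(-252, 353), -480) = Mul(101, -480) = -48480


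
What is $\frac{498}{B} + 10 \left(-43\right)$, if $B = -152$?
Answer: $- \frac{32929}{76} \approx -433.28$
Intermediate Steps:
$\frac{498}{B} + 10 \left(-43\right) = \frac{498}{-152} + 10 \left(-43\right) = 498 \left(- \frac{1}{152}\right) - 430 = - \frac{249}{76} - 430 = - \frac{32929}{76}$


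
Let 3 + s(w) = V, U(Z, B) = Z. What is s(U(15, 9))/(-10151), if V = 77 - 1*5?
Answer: -69/10151 ≈ -0.0067974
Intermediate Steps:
V = 72 (V = 77 - 5 = 72)
s(w) = 69 (s(w) = -3 + 72 = 69)
s(U(15, 9))/(-10151) = 69/(-10151) = 69*(-1/10151) = -69/10151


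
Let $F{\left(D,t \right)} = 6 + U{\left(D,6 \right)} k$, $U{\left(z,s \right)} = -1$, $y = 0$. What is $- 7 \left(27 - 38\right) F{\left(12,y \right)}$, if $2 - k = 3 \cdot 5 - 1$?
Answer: $1386$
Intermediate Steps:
$k = -12$ ($k = 2 - \left(3 \cdot 5 - 1\right) = 2 - \left(15 - 1\right) = 2 - 14 = -12$)
$F{\left(D,t \right)} = 18$ ($F{\left(D,t \right)} = 6 - -12 = 6 + 12 = 18$)
$- 7 \left(27 - 38\right) F{\left(12,y \right)} = - 7 \left(27 - 38\right) 18 = - 7 \left(\left(-11\right) 18\right) = \left(-7\right) \left(-198\right) = 1386$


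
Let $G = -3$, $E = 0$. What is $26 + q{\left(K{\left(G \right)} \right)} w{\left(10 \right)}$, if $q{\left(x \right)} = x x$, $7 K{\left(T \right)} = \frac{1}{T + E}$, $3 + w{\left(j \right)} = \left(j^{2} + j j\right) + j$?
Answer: $\frac{1297}{49} \approx 26.469$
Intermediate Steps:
$w{\left(j \right)} = -3 + j + 2 j^{2}$ ($w{\left(j \right)} = -3 + \left(\left(j^{2} + j j\right) + j\right) = -3 + \left(\left(j^{2} + j^{2}\right) + j\right) = -3 + \left(2 j^{2} + j\right) = -3 + \left(j + 2 j^{2}\right) = -3 + j + 2 j^{2}$)
$K{\left(T \right)} = \frac{1}{7 T}$ ($K{\left(T \right)} = \frac{1}{7 \left(T + 0\right)} = \frac{1}{7 T}$)
$q{\left(x \right)} = x^{2}$
$26 + q{\left(K{\left(G \right)} \right)} w{\left(10 \right)} = 26 + \left(\frac{1}{7 \left(-3\right)}\right)^{2} \left(-3 + 10 + 2 \cdot 10^{2}\right) = 26 + \left(\frac{1}{7} \left(- \frac{1}{3}\right)\right)^{2} \left(-3 + 10 + 2 \cdot 100\right) = 26 + \left(- \frac{1}{21}\right)^{2} \left(-3 + 10 + 200\right) = 26 + \frac{1}{441} \cdot 207 = 26 + \frac{23}{49} = \frac{1297}{49}$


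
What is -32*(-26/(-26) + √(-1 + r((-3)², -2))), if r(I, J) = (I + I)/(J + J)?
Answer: -32 - 16*I*√22 ≈ -32.0 - 75.047*I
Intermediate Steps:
r(I, J) = I/J (r(I, J) = (2*I)/((2*J)) = (2*I)*(1/(2*J)) = I/J)
-32*(-26/(-26) + √(-1 + r((-3)², -2))) = -32*(-26/(-26) + √(-1 + (-3)²/(-2))) = -32*(-26*(-1/26) + √(-1 + 9*(-½))) = -32*(1 + √(-1 - 9/2)) = -32*(1 + √(-11/2)) = -32*(1 + I*√22/2) = -32 - 16*I*√22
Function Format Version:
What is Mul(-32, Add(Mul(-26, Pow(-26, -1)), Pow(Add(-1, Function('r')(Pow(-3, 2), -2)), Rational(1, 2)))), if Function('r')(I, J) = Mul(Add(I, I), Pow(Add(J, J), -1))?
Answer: Add(-32, Mul(-16, I, Pow(22, Rational(1, 2)))) ≈ Add(-32.000, Mul(-75.047, I))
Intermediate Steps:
Function('r')(I, J) = Mul(I, Pow(J, -1)) (Function('r')(I, J) = Mul(Mul(2, I), Pow(Mul(2, J), -1)) = Mul(Mul(2, I), Mul(Rational(1, 2), Pow(J, -1))) = Mul(I, Pow(J, -1)))
Mul(-32, Add(Mul(-26, Pow(-26, -1)), Pow(Add(-1, Function('r')(Pow(-3, 2), -2)), Rational(1, 2)))) = Mul(-32, Add(Mul(-26, Pow(-26, -1)), Pow(Add(-1, Mul(Pow(-3, 2), Pow(-2, -1))), Rational(1, 2)))) = Mul(-32, Add(Mul(-26, Rational(-1, 26)), Pow(Add(-1, Mul(9, Rational(-1, 2))), Rational(1, 2)))) = Mul(-32, Add(1, Pow(Add(-1, Rational(-9, 2)), Rational(1, 2)))) = Mul(-32, Add(1, Pow(Rational(-11, 2), Rational(1, 2)))) = Mul(-32, Add(1, Mul(Rational(1, 2), I, Pow(22, Rational(1, 2))))) = Add(-32, Mul(-16, I, Pow(22, Rational(1, 2))))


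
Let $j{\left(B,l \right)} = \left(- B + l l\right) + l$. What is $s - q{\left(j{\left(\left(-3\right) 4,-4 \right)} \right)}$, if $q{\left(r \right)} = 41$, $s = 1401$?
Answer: $1360$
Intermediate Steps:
$j{\left(B,l \right)} = l + l^{2} - B$ ($j{\left(B,l \right)} = \left(- B + l^{2}\right) + l = \left(l^{2} - B\right) + l = l + l^{2} - B$)
$s - q{\left(j{\left(\left(-3\right) 4,-4 \right)} \right)} = 1401 - 41 = 1360$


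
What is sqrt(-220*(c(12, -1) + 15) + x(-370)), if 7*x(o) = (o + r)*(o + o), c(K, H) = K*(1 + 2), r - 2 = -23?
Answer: 20*sqrt(3689)/7 ≈ 173.53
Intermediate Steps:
r = -21 (r = 2 - 23 = -21)
c(K, H) = 3*K (c(K, H) = K*3 = 3*K)
x(o) = 2*o*(-21 + o)/7 (x(o) = ((o - 21)*(o + o))/7 = ((-21 + o)*(2*o))/7 = (2*o*(-21 + o))/7 = 2*o*(-21 + o)/7)
sqrt(-220*(c(12, -1) + 15) + x(-370)) = sqrt(-220*(3*12 + 15) + (2/7)*(-370)*(-21 - 370)) = sqrt(-220*(36 + 15) + (2/7)*(-370)*(-391)) = sqrt(-220*51 + 289340/7) = sqrt(-11220 + 289340/7) = sqrt(210800/7) = 20*sqrt(3689)/7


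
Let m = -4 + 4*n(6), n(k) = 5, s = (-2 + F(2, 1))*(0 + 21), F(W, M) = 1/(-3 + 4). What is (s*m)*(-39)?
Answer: 13104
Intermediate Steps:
F(W, M) = 1 (F(W, M) = 1/1 = 1)
s = -21 (s = (-2 + 1)*(0 + 21) = -1*21 = -21)
m = 16 (m = -4 + 4*5 = -4 + 20 = 16)
(s*m)*(-39) = -21*16*(-39) = -336*(-39) = 13104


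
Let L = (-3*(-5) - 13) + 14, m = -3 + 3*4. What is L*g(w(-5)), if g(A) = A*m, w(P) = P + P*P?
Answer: 2880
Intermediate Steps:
m = 9 (m = -3 + 12 = 9)
w(P) = P + P**2
g(A) = 9*A (g(A) = A*9 = 9*A)
L = 16 (L = (15 - 13) + 14 = 2 + 14 = 16)
L*g(w(-5)) = 16*(9*(-5*(1 - 5))) = 16*(9*(-5*(-4))) = 16*(9*20) = 16*180 = 2880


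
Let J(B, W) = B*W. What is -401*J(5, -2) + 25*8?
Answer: 4210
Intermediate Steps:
-401*J(5, -2) + 25*8 = -2005*(-2) + 25*8 = -401*(-10) + 200 = 4010 + 200 = 4210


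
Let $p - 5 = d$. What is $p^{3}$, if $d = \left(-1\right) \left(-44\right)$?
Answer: $117649$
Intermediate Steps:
$d = 44$
$p = 49$ ($p = 5 + 44 = 49$)
$p^{3} = 49^{3} = 117649$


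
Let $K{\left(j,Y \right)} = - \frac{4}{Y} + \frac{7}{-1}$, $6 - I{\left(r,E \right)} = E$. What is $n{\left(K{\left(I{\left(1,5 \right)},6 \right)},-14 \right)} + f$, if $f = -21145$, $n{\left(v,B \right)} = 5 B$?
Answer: $-21215$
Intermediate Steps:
$I{\left(r,E \right)} = 6 - E$
$K{\left(j,Y \right)} = -7 - \frac{4}{Y}$ ($K{\left(j,Y \right)} = - \frac{4}{Y} + 7 \left(-1\right) = - \frac{4}{Y} - 7 = -7 - \frac{4}{Y}$)
$n{\left(K{\left(I{\left(1,5 \right)},6 \right)},-14 \right)} + f = 5 \left(-14\right) - 21145 = -70 - 21145 = -21215$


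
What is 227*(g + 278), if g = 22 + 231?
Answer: 120537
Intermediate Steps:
g = 253
227*(g + 278) = 227*(253 + 278) = 227*531 = 120537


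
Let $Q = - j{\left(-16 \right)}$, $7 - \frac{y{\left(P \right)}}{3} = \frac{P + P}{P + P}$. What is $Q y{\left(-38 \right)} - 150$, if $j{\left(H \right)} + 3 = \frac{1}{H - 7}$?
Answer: $- \frac{2190}{23} \approx -95.217$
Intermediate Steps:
$j{\left(H \right)} = -3 + \frac{1}{-7 + H}$ ($j{\left(H \right)} = -3 + \frac{1}{H - 7} = -3 + \frac{1}{-7 + H}$)
$y{\left(P \right)} = 18$ ($y{\left(P \right)} = 21 - 3 \frac{P + P}{P + P} = 21 - 3 \frac{2 P}{2 P} = 21 - 3 \cdot 2 P \frac{1}{2 P} = 21 - 3 = 18$)
$Q = \frac{70}{23}$ ($Q = - \frac{22 - -48}{-7 - 16} = - \frac{22 + 48}{-23} = - \frac{\left(-1\right) 70}{23} = \left(-1\right) \left(- \frac{70}{23}\right) = \frac{70}{23} \approx 3.0435$)
$Q y{\left(-38 \right)} - 150 = \frac{70}{23} \cdot 18 - 150 = \frac{1260}{23} - 150 = - \frac{2190}{23}$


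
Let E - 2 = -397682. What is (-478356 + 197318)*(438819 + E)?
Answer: -11561622282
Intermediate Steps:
E = -397680 (E = 2 - 397682 = -397680)
(-478356 + 197318)*(438819 + E) = (-478356 + 197318)*(438819 - 397680) = -281038*41139 = -11561622282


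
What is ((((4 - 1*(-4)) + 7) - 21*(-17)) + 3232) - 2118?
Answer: 1486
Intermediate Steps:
((((4 - 1*(-4)) + 7) - 21*(-17)) + 3232) - 2118 = ((((4 + 4) + 7) + 357) + 3232) - 2118 = (((8 + 7) + 357) + 3232) - 2118 = ((15 + 357) + 3232) - 2118 = (372 + 3232) - 2118 = 3604 - 2118 = 1486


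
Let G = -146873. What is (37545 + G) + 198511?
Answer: 89183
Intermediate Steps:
(37545 + G) + 198511 = (37545 - 146873) + 198511 = -109328 + 198511 = 89183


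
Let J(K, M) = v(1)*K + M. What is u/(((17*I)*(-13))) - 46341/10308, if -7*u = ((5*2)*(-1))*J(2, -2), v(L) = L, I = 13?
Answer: -15447/3436 ≈ -4.4956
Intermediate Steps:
J(K, M) = K + M (J(K, M) = 1*K + M = K + M)
u = 0 (u = -(5*2)*(-1)*(2 - 2)/7 = -10*(-1)*0/7 = -(-10)*0/7 = -⅐*0 = 0)
u/(((17*I)*(-13))) - 46341/10308 = 0/(((17*13)*(-13))) - 46341/10308 = 0/((221*(-13))) - 46341*1/10308 = 0/(-2873) - 15447/3436 = 0*(-1/2873) - 15447/3436 = 0 - 15447/3436 = -15447/3436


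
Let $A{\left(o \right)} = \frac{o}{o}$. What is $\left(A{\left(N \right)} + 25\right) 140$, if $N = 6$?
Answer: $3640$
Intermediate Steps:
$A{\left(o \right)} = 1$
$\left(A{\left(N \right)} + 25\right) 140 = \left(1 + 25\right) 140 = 26 \cdot 140 = 3640$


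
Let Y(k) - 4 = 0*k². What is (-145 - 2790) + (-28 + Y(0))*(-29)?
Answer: -2239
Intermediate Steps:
Y(k) = 4 (Y(k) = 4 + 0*k² = 4 + 0 = 4)
(-145 - 2790) + (-28 + Y(0))*(-29) = (-145 - 2790) + (-28 + 4)*(-29) = -2935 - 24*(-29) = -2935 + 696 = -2239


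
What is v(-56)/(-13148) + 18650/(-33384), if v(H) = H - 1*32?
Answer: -30284051/54866604 ≈ -0.55196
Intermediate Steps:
v(H) = -32 + H (v(H) = H - 32 = -32 + H)
v(-56)/(-13148) + 18650/(-33384) = (-32 - 56)/(-13148) + 18650/(-33384) = -88*(-1/13148) + 18650*(-1/33384) = 22/3287 - 9325/16692 = -30284051/54866604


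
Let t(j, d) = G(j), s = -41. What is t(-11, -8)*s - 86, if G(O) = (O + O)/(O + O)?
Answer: -127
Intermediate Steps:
G(O) = 1 (G(O) = (2*O)/((2*O)) = (2*O)*(1/(2*O)) = 1)
t(j, d) = 1
t(-11, -8)*s - 86 = 1*(-41) - 86 = -41 - 86 = -127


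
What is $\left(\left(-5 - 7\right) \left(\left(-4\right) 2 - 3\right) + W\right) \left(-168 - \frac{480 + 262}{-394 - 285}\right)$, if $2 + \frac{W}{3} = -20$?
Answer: $- \frac{1068540}{97} \approx -11016.0$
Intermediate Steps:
$W = -66$ ($W = -6 + 3 \left(-20\right) = -6 - 60 = -66$)
$\left(\left(-5 - 7\right) \left(\left(-4\right) 2 - 3\right) + W\right) \left(-168 - \frac{480 + 262}{-394 - 285}\right) = \left(\left(-5 - 7\right) \left(\left(-4\right) 2 - 3\right) - 66\right) \left(-168 - \frac{480 + 262}{-394 - 285}\right) = \left(- 12 \left(-8 - 3\right) - 66\right) \left(-168 - \frac{742}{-679}\right) = \left(\left(-12\right) \left(-11\right) - 66\right) \left(-168 - 742 \left(- \frac{1}{679}\right)\right) = \left(132 - 66\right) \left(-168 - - \frac{106}{97}\right) = 66 \left(-168 + \frac{106}{97}\right) = 66 \left(- \frac{16190}{97}\right) = - \frac{1068540}{97}$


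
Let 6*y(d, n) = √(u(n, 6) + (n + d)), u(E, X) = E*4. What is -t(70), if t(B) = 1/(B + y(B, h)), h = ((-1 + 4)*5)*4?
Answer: -252/17603 + 3*√370/88015 ≈ -0.013660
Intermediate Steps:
u(E, X) = 4*E
h = 60 (h = (3*5)*4 = 15*4 = 60)
y(d, n) = √(d + 5*n)/6 (y(d, n) = √(4*n + (n + d))/6 = √(4*n + (d + n))/6 = √(d + 5*n)/6)
t(B) = 1/(B + √(300 + B)/6) (t(B) = 1/(B + √(B + 5*60)/6) = 1/(B + √(B + 300)/6) = 1/(B + √(300 + B)/6))
-t(70) = -6/(√(300 + 70) + 6*70) = -6/(√370 + 420) = -6/(420 + √370)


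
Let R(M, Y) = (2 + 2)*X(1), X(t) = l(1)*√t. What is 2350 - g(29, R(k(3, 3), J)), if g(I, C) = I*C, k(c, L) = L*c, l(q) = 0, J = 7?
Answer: 2350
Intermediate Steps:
X(t) = 0 (X(t) = 0*√t = 0)
R(M, Y) = 0 (R(M, Y) = (2 + 2)*0 = 4*0 = 0)
g(I, C) = C*I
2350 - g(29, R(k(3, 3), J)) = 2350 - 0*29 = 2350 - 1*0 = 2350 + 0 = 2350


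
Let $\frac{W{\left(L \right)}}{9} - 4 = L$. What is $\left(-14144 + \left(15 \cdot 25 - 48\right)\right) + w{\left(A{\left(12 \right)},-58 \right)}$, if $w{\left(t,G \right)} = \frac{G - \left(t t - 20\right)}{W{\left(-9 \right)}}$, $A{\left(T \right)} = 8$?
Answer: $- \frac{207221}{15} \approx -13815.0$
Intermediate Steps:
$W{\left(L \right)} = 36 + 9 L$
$w{\left(t,G \right)} = - \frac{4}{9} - \frac{G}{45} + \frac{t^{2}}{45}$ ($w{\left(t,G \right)} = \frac{G - \left(t t - 20\right)}{36 + 9 \left(-9\right)} = \frac{G - \left(t^{2} - 20\right)}{36 - 81} = \frac{G - \left(-20 + t^{2}\right)}{-45} = \left(G - \left(-20 + t^{2}\right)\right) \left(- \frac{1}{45}\right) = \left(20 + G - t^{2}\right) \left(- \frac{1}{45}\right) = - \frac{4}{9} - \frac{G}{45} + \frac{t^{2}}{45}$)
$\left(-14144 + \left(15 \cdot 25 - 48\right)\right) + w{\left(A{\left(12 \right)},-58 \right)} = \left(-14144 + \left(15 \cdot 25 - 48\right)\right) - \left(- \frac{38}{45} - \frac{64}{45}\right) = \left(-14144 + \left(375 - 48\right)\right) + \left(- \frac{4}{9} + \frac{58}{45} + \frac{1}{45} \cdot 64\right) = \left(-14144 + 327\right) + \left(- \frac{4}{9} + \frac{58}{45} + \frac{64}{45}\right) = -13817 + \frac{34}{15} = - \frac{207221}{15}$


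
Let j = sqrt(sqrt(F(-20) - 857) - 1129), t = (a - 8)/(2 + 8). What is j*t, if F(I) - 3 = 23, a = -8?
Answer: -8*sqrt(-1129 + I*sqrt(831))/5 ≈ -0.68629 - 53.765*I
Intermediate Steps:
F(I) = 26 (F(I) = 3 + 23 = 26)
t = -8/5 (t = (-8 - 8)/(2 + 8) = -16/10 = -16*1/10 = -8/5 ≈ -1.6000)
j = sqrt(-1129 + I*sqrt(831)) (j = sqrt(sqrt(26 - 857) - 1129) = sqrt(sqrt(-831) - 1129) = sqrt(I*sqrt(831) - 1129) = sqrt(-1129 + I*sqrt(831)) ≈ 0.4289 + 33.603*I)
j*t = sqrt(-1129 + I*sqrt(831))*(-8/5) = -8*sqrt(-1129 + I*sqrt(831))/5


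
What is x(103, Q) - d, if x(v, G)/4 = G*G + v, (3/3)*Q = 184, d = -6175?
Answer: 142011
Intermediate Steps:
Q = 184
x(v, G) = 4*v + 4*G**2 (x(v, G) = 4*(G*G + v) = 4*(G**2 + v) = 4*(v + G**2) = 4*v + 4*G**2)
x(103, Q) - d = (4*103 + 4*184**2) - 1*(-6175) = (412 + 4*33856) + 6175 = (412 + 135424) + 6175 = 135836 + 6175 = 142011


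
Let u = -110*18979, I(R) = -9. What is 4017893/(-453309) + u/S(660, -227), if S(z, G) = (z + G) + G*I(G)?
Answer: -478158484639/561196542 ≈ -852.03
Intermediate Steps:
u = -2087690
S(z, G) = z - 8*G (S(z, G) = (z + G) + G*(-9) = (G + z) - 9*G = z - 8*G)
4017893/(-453309) + u/S(660, -227) = 4017893/(-453309) - 2087690/(660 - 8*(-227)) = 4017893*(-1/453309) - 2087690/(660 + 1816) = -4017893/453309 - 2087690/2476 = -4017893/453309 - 2087690*1/2476 = -4017893/453309 - 1043845/1238 = -478158484639/561196542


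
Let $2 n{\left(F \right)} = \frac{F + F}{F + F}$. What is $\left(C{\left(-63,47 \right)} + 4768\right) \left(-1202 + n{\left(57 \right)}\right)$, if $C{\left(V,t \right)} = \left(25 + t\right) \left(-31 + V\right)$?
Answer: $2403000$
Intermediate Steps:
$C{\left(V,t \right)} = \left(-31 + V\right) \left(25 + t\right)$
$n{\left(F \right)} = \frac{1}{2}$ ($n{\left(F \right)} = \frac{\left(F + F\right) \frac{1}{F + F}}{2} = \frac{2 F \frac{1}{2 F}}{2} = \frac{1}{2} \cdot 1 = \frac{1}{2}$)
$\left(C{\left(-63,47 \right)} + 4768\right) \left(-1202 + n{\left(57 \right)}\right) = \left(\left(-775 - 1457 + 25 \left(-63\right) - 2961\right) + 4768\right) \left(-1202 + \frac{1}{2}\right) = \left(\left(-775 - 1457 - 1575 - 2961\right) + 4768\right) \left(- \frac{2403}{2}\right) = \left(-6768 + 4768\right) \left(- \frac{2403}{2}\right) = \left(-2000\right) \left(- \frac{2403}{2}\right) = 2403000$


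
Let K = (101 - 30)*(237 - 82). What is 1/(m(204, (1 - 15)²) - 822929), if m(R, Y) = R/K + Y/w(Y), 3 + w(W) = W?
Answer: -2123965/1747870197133 ≈ -1.2152e-6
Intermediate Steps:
K = 11005 (K = 71*155 = 11005)
w(W) = -3 + W
m(R, Y) = R/11005 + Y/(-3 + Y)
1/(m(204, (1 - 15)²) - 822929) = 1/(((1 - 15)² + (1/11005)*204*(-3 + (1 - 15)²))/(-3 + (1 - 15)²) - 822929) = 1/(((-14)² + (1/11005)*204*(-3 + (-14)²))/(-3 + (-14)²) - 822929) = 1/((196 + (1/11005)*204*(-3 + 196))/(-3 + 196) - 822929) = 1/((196 + (1/11005)*204*193)/193 - 822929) = 1/((196 + 39372/11005)/193 - 822929) = 1/((1/193)*(2196352/11005) - 822929) = 1/(2196352/2123965 - 822929) = 1/(-1747870197133/2123965) = -2123965/1747870197133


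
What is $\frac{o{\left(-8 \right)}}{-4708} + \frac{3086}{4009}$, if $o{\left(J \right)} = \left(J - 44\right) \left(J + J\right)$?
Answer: $\frac{2798350}{4718593} \approx 0.59305$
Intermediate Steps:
$o{\left(J \right)} = 2 J \left(-44 + J\right)$ ($o{\left(J \right)} = \left(-44 + J\right) 2 J = 2 J \left(-44 + J\right)$)
$\frac{o{\left(-8 \right)}}{-4708} + \frac{3086}{4009} = \frac{2 \left(-8\right) \left(-44 - 8\right)}{-4708} + \frac{3086}{4009} = 2 \left(-8\right) \left(-52\right) \left(- \frac{1}{4708}\right) + 3086 \cdot \frac{1}{4009} = 832 \left(- \frac{1}{4708}\right) + \frac{3086}{4009} = - \frac{208}{1177} + \frac{3086}{4009} = \frac{2798350}{4718593}$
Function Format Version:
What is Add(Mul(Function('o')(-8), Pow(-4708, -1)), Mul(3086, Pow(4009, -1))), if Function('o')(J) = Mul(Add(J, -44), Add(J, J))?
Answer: Rational(2798350, 4718593) ≈ 0.59305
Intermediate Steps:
Function('o')(J) = Mul(2, J, Add(-44, J)) (Function('o')(J) = Mul(Add(-44, J), Mul(2, J)) = Mul(2, J, Add(-44, J)))
Add(Mul(Function('o')(-8), Pow(-4708, -1)), Mul(3086, Pow(4009, -1))) = Add(Mul(Mul(2, -8, Add(-44, -8)), Pow(-4708, -1)), Mul(3086, Pow(4009, -1))) = Add(Mul(Mul(2, -8, -52), Rational(-1, 4708)), Mul(3086, Rational(1, 4009))) = Add(Mul(832, Rational(-1, 4708)), Rational(3086, 4009)) = Add(Rational(-208, 1177), Rational(3086, 4009)) = Rational(2798350, 4718593)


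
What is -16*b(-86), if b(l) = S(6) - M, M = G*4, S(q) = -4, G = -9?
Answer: -512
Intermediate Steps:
M = -36 (M = -9*4 = -36)
b(l) = 32 (b(l) = -4 - 1*(-36) = -4 + 36 = 32)
-16*b(-86) = -16*32 = -512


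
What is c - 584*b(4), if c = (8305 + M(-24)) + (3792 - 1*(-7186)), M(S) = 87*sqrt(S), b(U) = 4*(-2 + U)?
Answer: 14611 + 174*I*sqrt(6) ≈ 14611.0 + 426.21*I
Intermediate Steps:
b(U) = -8 + 4*U
c = 19283 + 174*I*sqrt(6) (c = (8305 + 87*sqrt(-24)) + (3792 - 1*(-7186)) = (8305 + 87*(2*I*sqrt(6))) + (3792 + 7186) = (8305 + 174*I*sqrt(6)) + 10978 = 19283 + 174*I*sqrt(6) ≈ 19283.0 + 426.21*I)
c - 584*b(4) = (19283 + 174*I*sqrt(6)) - 584*(-8 + 4*4) = (19283 + 174*I*sqrt(6)) - 584*(-8 + 16) = (19283 + 174*I*sqrt(6)) - 584*8 = (19283 + 174*I*sqrt(6)) - 1*4672 = (19283 + 174*I*sqrt(6)) - 4672 = 14611 + 174*I*sqrt(6)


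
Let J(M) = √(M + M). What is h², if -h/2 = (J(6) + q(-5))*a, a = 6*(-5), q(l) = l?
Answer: 133200 - 72000*√3 ≈ 8492.3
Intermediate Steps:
a = -30
J(M) = √2*√M (J(M) = √(2*M) = √2*√M)
h = -300 + 120*√3 (h = -2*(√2*√6 - 5)*(-30) = -2*(2*√3 - 5)*(-30) = -2*(-5 + 2*√3)*(-30) = -2*(150 - 60*√3) = -300 + 120*√3 ≈ -92.154)
h² = (-300 + 120*√3)²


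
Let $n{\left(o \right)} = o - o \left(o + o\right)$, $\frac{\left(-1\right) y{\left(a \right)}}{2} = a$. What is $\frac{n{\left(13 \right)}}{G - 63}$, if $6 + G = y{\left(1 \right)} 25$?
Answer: $\frac{325}{119} \approx 2.7311$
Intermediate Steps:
$y{\left(a \right)} = - 2 a$
$G = -56$ ($G = -6 + \left(-2\right) 1 \cdot 25 = -6 - 50 = -56$)
$n{\left(o \right)} = o - 2 o^{2}$ ($n{\left(o \right)} = o - o 2 o = o - 2 o^{2}$)
$\frac{n{\left(13 \right)}}{G - 63} = \frac{13 \left(1 - 26\right)}{-56 - 63} = \frac{13 \left(1 - 26\right)}{-119} = - \frac{13 \left(-25\right)}{119} = \left(- \frac{1}{119}\right) \left(-325\right) = \frac{325}{119}$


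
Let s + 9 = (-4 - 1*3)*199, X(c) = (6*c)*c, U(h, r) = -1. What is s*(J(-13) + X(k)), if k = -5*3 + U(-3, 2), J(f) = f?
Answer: -2135246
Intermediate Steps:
k = -16 (k = -5*3 - 1 = -15 - 1 = -16)
X(c) = 6*c**2
s = -1402 (s = -9 + (-4 - 1*3)*199 = -9 + (-4 - 3)*199 = -9 - 7*199 = -9 - 1393 = -1402)
s*(J(-13) + X(k)) = -1402*(-13 + 6*(-16)**2) = -1402*(-13 + 6*256) = -1402*(-13 + 1536) = -1402*1523 = -2135246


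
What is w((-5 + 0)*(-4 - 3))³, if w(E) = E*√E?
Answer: 1500625*√35 ≈ 8.8778e+6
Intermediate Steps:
w(E) = E^(3/2)
w((-5 + 0)*(-4 - 3))³ = (((-5 + 0)*(-4 - 3))^(3/2))³ = ((-5*(-7))^(3/2))³ = (35^(3/2))³ = (35*√35)³ = 1500625*√35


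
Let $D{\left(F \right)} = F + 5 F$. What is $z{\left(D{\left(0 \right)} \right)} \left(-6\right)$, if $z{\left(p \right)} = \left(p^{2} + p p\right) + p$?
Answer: $0$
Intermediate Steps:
$D{\left(F \right)} = 6 F$
$z{\left(p \right)} = p + 2 p^{2}$ ($z{\left(p \right)} = \left(p^{2} + p^{2}\right) + p = 2 p^{2} + p = p + 2 p^{2}$)
$z{\left(D{\left(0 \right)} \right)} \left(-6\right) = 6 \cdot 0 \left(1 + 2 \cdot 6 \cdot 0\right) \left(-6\right) = 0 \left(1 + 2 \cdot 0\right) \left(-6\right) = 0 \left(1 + 0\right) \left(-6\right) = 0 \cdot 1 \left(-6\right) = 0 \left(-6\right) = 0$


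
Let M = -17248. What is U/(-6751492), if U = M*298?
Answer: 116816/153443 ≈ 0.76130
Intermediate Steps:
U = -5139904 (U = -17248*298 = -5139904)
U/(-6751492) = -5139904/(-6751492) = -5139904*(-1/6751492) = 116816/153443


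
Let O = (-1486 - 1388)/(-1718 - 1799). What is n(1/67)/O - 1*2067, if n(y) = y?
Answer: -398013869/192558 ≈ -2067.0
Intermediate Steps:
O = 2874/3517 (O = -2874/(-3517) = -2874*(-1/3517) = 2874/3517 ≈ 0.81717)
n(1/67)/O - 1*2067 = 1/(67*(2874/3517)) - 1*2067 = (1/67)*(3517/2874) - 2067 = 3517/192558 - 2067 = -398013869/192558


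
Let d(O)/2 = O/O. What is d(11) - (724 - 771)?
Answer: 49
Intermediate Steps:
d(O) = 2 (d(O) = 2*(O/O) = 2*1 = 2)
d(11) - (724 - 771) = 2 - (724 - 771) = 2 - 1*(-47) = 2 + 47 = 49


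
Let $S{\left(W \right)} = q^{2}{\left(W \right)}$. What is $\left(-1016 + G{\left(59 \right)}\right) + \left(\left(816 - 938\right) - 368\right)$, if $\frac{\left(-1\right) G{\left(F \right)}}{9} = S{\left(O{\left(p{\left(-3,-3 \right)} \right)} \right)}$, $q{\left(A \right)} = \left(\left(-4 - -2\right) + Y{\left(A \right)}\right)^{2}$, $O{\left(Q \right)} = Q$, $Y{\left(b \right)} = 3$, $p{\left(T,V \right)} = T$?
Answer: $-1515$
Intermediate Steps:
$q{\left(A \right)} = 1$ ($q{\left(A \right)} = \left(\left(-4 - -2\right) + 3\right)^{2} = \left(\left(-4 + 2\right) + 3\right)^{2} = \left(-2 + 3\right)^{2} = 1^{2} = 1$)
$S{\left(W \right)} = 1$ ($S{\left(W \right)} = 1^{2} = 1$)
$G{\left(F \right)} = -9$ ($G{\left(F \right)} = \left(-9\right) 1 = -9$)
$\left(-1016 + G{\left(59 \right)}\right) + \left(\left(816 - 938\right) - 368\right) = \left(-1016 - 9\right) + \left(\left(816 - 938\right) - 368\right) = -1025 - 490 = -1515$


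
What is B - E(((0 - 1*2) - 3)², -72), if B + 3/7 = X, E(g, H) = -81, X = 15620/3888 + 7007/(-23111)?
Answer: 1204881695/14295204 ≈ 84.286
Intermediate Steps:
X = 7585241/2042172 (X = 15620*(1/3888) + 7007*(-1/23111) = 3905/972 - 637/2101 = 7585241/2042172 ≈ 3.7143)
B = 46970171/14295204 (B = -3/7 + 7585241/2042172 = 46970171/14295204 ≈ 3.2857)
B - E(((0 - 1*2) - 3)², -72) = 46970171/14295204 - 1*(-81) = 46970171/14295204 + 81 = 1204881695/14295204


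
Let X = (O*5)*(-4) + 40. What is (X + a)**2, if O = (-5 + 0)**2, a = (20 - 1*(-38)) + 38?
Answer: 132496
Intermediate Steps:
a = 96 (a = (20 + 38) + 38 = 58 + 38 = 96)
O = 25 (O = (-5)**2 = 25)
X = -460 (X = (25*5)*(-4) + 40 = 125*(-4) + 40 = -500 + 40 = -460)
(X + a)**2 = (-460 + 96)**2 = (-364)**2 = 132496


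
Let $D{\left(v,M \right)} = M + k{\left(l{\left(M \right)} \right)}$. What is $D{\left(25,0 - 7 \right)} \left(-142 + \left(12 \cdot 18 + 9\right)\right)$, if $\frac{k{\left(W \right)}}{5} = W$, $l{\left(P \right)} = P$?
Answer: $-3486$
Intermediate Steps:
$k{\left(W \right)} = 5 W$
$D{\left(v,M \right)} = 6 M$ ($D{\left(v,M \right)} = M + 5 M = 6 M$)
$D{\left(25,0 - 7 \right)} \left(-142 + \left(12 \cdot 18 + 9\right)\right) = 6 \left(0 - 7\right) \left(-142 + \left(12 \cdot 18 + 9\right)\right) = 6 \left(0 - 7\right) \left(-142 + \left(216 + 9\right)\right) = 6 \left(-7\right) \left(-142 + 225\right) = \left(-42\right) 83 = -3486$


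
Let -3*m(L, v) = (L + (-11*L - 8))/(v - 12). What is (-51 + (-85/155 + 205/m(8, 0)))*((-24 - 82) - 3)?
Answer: 10066259/682 ≈ 14760.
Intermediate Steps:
m(L, v) = -(-8 - 10*L)/(3*(-12 + v)) (m(L, v) = -(L + (-11*L - 8))/(3*(v - 12)) = -(L + (-8 - 11*L))/(3*(-12 + v)) = -(-8 - 10*L)/(3*(-12 + v)))
(-51 + (-85/155 + 205/m(8, 0)))*((-24 - 82) - 3) = (-51 + (-85/155 + 205/((2*(4 + 5*8)/(3*(-12 + 0))))))*((-24 - 82) - 3) = (-51 + (-85*1/155 + 205/(((⅔)*(4 + 40)/(-12)))))*(-106 - 3) = (-51 + (-17/31 + 205/(((⅔)*(-1/12)*44))))*(-109) = (-51 + (-17/31 + 205/(-22/9)))*(-109) = (-51 + (-17/31 + 205*(-9/22)))*(-109) = (-51 + (-17/31 - 1845/22))*(-109) = (-51 - 57569/682)*(-109) = -92351/682*(-109) = 10066259/682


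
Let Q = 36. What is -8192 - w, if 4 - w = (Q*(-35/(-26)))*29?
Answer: -88278/13 ≈ -6790.6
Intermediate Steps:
w = -18218/13 (w = 4 - 36*(-35/(-26))*29 = 4 - 36*(-35*(-1/26))*29 = 4 - 36*(35/26)*29 = 4 - 630*29/13 = 4 - 1*18270/13 = 4 - 18270/13 = -18218/13 ≈ -1401.4)
-8192 - w = -8192 - 1*(-18218/13) = -8192 + 18218/13 = -88278/13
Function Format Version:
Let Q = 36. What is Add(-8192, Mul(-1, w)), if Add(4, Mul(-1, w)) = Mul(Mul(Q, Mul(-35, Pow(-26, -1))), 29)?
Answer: Rational(-88278, 13) ≈ -6790.6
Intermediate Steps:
w = Rational(-18218, 13) (w = Add(4, Mul(-1, Mul(Mul(36, Mul(-35, Pow(-26, -1))), 29))) = Add(4, Mul(-1, Mul(Mul(36, Mul(-35, Rational(-1, 26))), 29))) = Add(4, Mul(-1, Mul(Mul(36, Rational(35, 26)), 29))) = Add(4, Mul(-1, Mul(Rational(630, 13), 29))) = Add(4, Mul(-1, Rational(18270, 13))) = Add(4, Rational(-18270, 13)) = Rational(-18218, 13) ≈ -1401.4)
Add(-8192, Mul(-1, w)) = Add(-8192, Mul(-1, Rational(-18218, 13))) = Add(-8192, Rational(18218, 13)) = Rational(-88278, 13)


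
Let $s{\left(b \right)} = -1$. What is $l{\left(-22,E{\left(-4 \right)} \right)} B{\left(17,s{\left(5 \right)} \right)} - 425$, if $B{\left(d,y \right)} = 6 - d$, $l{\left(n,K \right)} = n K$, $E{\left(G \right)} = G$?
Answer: $-1393$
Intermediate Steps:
$l{\left(n,K \right)} = K n$
$l{\left(-22,E{\left(-4 \right)} \right)} B{\left(17,s{\left(5 \right)} \right)} - 425 = \left(-4\right) \left(-22\right) \left(6 - 17\right) - 425 = 88 \left(6 - 17\right) - 425 = 88 \left(-11\right) - 425 = -968 - 425 = -1393$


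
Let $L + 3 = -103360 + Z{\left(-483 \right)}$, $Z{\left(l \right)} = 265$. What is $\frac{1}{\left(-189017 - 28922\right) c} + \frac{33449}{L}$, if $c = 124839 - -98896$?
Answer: $- \frac{1630992712940183}{5027118500047170} \approx -0.32444$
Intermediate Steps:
$c = 223735$ ($c = 124839 + 98896 = 223735$)
$L = -103098$ ($L = -3 + \left(-103360 + 265\right) = -3 - 103095 = -103098$)
$\frac{1}{\left(-189017 - 28922\right) c} + \frac{33449}{L} = \frac{1}{\left(-189017 - 28922\right) 223735} + \frac{33449}{-103098} = \frac{1}{-217939} \cdot \frac{1}{223735} + 33449 \left(- \frac{1}{103098}\right) = \left(- \frac{1}{217939}\right) \frac{1}{223735} - \frac{33449}{103098} = - \frac{1}{48760582165} - \frac{33449}{103098} = - \frac{1630992712940183}{5027118500047170}$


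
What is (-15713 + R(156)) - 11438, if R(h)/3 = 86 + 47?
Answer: -26752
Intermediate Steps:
R(h) = 399 (R(h) = 3*(86 + 47) = 3*133 = 399)
(-15713 + R(156)) - 11438 = (-15713 + 399) - 11438 = -15314 - 11438 = -26752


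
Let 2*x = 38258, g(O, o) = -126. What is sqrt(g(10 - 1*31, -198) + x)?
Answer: sqrt(19003) ≈ 137.85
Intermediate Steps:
x = 19129 (x = (1/2)*38258 = 19129)
sqrt(g(10 - 1*31, -198) + x) = sqrt(-126 + 19129) = sqrt(19003)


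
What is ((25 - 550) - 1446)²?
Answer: 3884841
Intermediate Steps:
((25 - 550) - 1446)² = (-525 - 1446)² = (-1971)² = 3884841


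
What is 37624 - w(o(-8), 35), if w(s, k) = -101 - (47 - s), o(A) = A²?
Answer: 37708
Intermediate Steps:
w(s, k) = -148 + s (w(s, k) = -101 + (-47 + s) = -148 + s)
37624 - w(o(-8), 35) = 37624 - (-148 + (-8)²) = 37624 - (-148 + 64) = 37624 - 1*(-84) = 37624 + 84 = 37708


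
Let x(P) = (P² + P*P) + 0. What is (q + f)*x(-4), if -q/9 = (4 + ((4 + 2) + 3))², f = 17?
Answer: -48128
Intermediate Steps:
x(P) = 2*P² (x(P) = (P² + P²) + 0 = 2*P² + 0 = 2*P²)
q = -1521 (q = -9*(4 + ((4 + 2) + 3))² = -9*(4 + (6 + 3))² = -9*(4 + 9)² = -9*13² = -9*169 = -1521)
(q + f)*x(-4) = (-1521 + 17)*(2*(-4)²) = -3008*16 = -1504*32 = -48128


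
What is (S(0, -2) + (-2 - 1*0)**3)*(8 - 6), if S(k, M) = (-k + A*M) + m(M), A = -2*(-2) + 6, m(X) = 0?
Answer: -56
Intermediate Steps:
A = 10 (A = 4 + 6 = 10)
S(k, M) = -k + 10*M (S(k, M) = (-k + 10*M) + 0 = -k + 10*M)
(S(0, -2) + (-2 - 1*0)**3)*(8 - 6) = ((-1*0 + 10*(-2)) + (-2 - 1*0)**3)*(8 - 6) = ((0 - 20) + (-2 + 0)**3)*2 = (-20 + (-2)**3)*2 = (-20 - 8)*2 = -28*2 = -56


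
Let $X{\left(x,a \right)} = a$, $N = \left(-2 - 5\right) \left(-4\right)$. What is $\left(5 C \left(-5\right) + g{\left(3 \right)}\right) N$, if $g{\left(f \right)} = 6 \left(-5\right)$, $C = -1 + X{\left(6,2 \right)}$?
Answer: $-1540$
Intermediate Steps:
$N = 28$ ($N = \left(-7\right) \left(-4\right) = 28$)
$C = 1$ ($C = -1 + 2 = 1$)
$g{\left(f \right)} = -30$
$\left(5 C \left(-5\right) + g{\left(3 \right)}\right) N = \left(5 \cdot 1 \left(-5\right) - 30\right) 28 = \left(5 \left(-5\right) - 30\right) 28 = \left(-25 - 30\right) 28 = \left(-55\right) 28 = -1540$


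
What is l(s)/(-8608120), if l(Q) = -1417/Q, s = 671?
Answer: 1417/5776048520 ≈ 2.4532e-7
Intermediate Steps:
l(s)/(-8608120) = -1417/671/(-8608120) = -1417*1/671*(-1/8608120) = -1417/671*(-1/8608120) = 1417/5776048520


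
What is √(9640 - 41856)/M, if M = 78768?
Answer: I*√8054/39384 ≈ 0.0022787*I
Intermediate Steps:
√(9640 - 41856)/M = √(9640 - 41856)/78768 = √(-32216)*(1/78768) = (2*I*√8054)*(1/78768) = I*√8054/39384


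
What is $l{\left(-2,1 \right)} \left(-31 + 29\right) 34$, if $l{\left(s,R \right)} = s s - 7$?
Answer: $204$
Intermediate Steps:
$l{\left(s,R \right)} = -7 + s^{2}$ ($l{\left(s,R \right)} = s^{2} - 7 = -7 + s^{2}$)
$l{\left(-2,1 \right)} \left(-31 + 29\right) 34 = \left(-7 + \left(-2\right)^{2}\right) \left(-31 + 29\right) 34 = \left(-7 + 4\right) \left(-2\right) 34 = \left(-3\right) \left(-2\right) 34 = 6 \cdot 34 = 204$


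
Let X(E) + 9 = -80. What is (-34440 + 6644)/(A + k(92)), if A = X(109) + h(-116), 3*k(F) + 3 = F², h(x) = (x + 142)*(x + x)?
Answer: 41694/4951 ≈ 8.4213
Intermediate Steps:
h(x) = 2*x*(142 + x) (h(x) = (142 + x)*(2*x) = 2*x*(142 + x))
k(F) = -1 + F²/3
X(E) = -89 (X(E) = -9 - 80 = -89)
A = -6121 (A = -89 + 2*(-116)*(142 - 116) = -89 + 2*(-116)*26 = -89 - 6032 = -6121)
(-34440 + 6644)/(A + k(92)) = (-34440 + 6644)/(-6121 + (-1 + (⅓)*92²)) = -27796/(-6121 + (-1 + (⅓)*8464)) = -27796/(-6121 + (-1 + 8464/3)) = -27796/(-6121 + 8461/3) = -27796/(-9902/3) = -27796*(-3/9902) = 41694/4951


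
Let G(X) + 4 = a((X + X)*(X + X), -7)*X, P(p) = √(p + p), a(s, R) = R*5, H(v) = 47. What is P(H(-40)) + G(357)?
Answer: -12499 + √94 ≈ -12489.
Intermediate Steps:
a(s, R) = 5*R
P(p) = √2*√p (P(p) = √(2*p) = √2*√p)
G(X) = -4 - 35*X (G(X) = -4 + (5*(-7))*X = -4 - 35*X)
P(H(-40)) + G(357) = √2*√47 + (-4 - 35*357) = √94 + (-4 - 12495) = √94 - 12499 = -12499 + √94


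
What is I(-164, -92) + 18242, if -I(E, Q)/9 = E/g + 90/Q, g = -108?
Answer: 2516725/138 ≈ 18237.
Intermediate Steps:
I(E, Q) = -810/Q + E/12 (I(E, Q) = -9*(E/(-108) + 90/Q) = -9*(E*(-1/108) + 90/Q) = -9*(-E/108 + 90/Q) = -9*(90/Q - E/108) = -810/Q + E/12)
I(-164, -92) + 18242 = (-810/(-92) + (1/12)*(-164)) + 18242 = (-810*(-1/92) - 41/3) + 18242 = (405/46 - 41/3) + 18242 = -671/138 + 18242 = 2516725/138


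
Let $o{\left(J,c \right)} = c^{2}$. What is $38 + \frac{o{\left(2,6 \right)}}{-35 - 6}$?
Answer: $\frac{1522}{41} \approx 37.122$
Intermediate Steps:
$38 + \frac{o{\left(2,6 \right)}}{-35 - 6} = 38 + \frac{6^{2}}{-35 - 6} = 38 + \frac{36}{-41} = 38 + 36 \left(- \frac{1}{41}\right) = 38 - \frac{36}{41} = \frac{1522}{41}$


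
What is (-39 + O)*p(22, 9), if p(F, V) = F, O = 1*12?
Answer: -594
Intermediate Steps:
O = 12
(-39 + O)*p(22, 9) = (-39 + 12)*22 = -27*22 = -594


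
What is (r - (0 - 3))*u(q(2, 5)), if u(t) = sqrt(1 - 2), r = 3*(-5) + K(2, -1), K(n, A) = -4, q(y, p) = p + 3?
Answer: -16*I ≈ -16.0*I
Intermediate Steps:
q(y, p) = 3 + p
r = -19 (r = 3*(-5) - 4 = -15 - 4 = -19)
u(t) = I (u(t) = sqrt(-1) = I)
(r - (0 - 3))*u(q(2, 5)) = (-19 - (0 - 3))*I = (-19 - 1*(-3))*I = (-19 + 3)*I = -16*I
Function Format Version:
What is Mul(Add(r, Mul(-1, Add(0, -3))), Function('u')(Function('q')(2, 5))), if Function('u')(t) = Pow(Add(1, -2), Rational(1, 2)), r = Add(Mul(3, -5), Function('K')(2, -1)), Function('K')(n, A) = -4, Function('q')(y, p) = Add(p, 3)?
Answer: Mul(-16, I) ≈ Mul(-16.000, I)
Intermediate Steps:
Function('q')(y, p) = Add(3, p)
r = -19 (r = Add(Mul(3, -5), -4) = Add(-15, -4) = -19)
Function('u')(t) = I (Function('u')(t) = Pow(-1, Rational(1, 2)) = I)
Mul(Add(r, Mul(-1, Add(0, -3))), Function('u')(Function('q')(2, 5))) = Mul(Add(-19, Mul(-1, Add(0, -3))), I) = Mul(Add(-19, Mul(-1, -3)), I) = Mul(Add(-19, 3), I) = Mul(-16, I)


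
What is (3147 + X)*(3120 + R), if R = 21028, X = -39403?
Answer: -875509888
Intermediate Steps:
(3147 + X)*(3120 + R) = (3147 - 39403)*(3120 + 21028) = -36256*24148 = -875509888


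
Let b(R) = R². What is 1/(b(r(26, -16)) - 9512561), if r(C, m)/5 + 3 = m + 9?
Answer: -1/9510061 ≈ -1.0515e-7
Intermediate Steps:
r(C, m) = 30 + 5*m (r(C, m) = -15 + 5*(m + 9) = -15 + 5*(9 + m) = -15 + (45 + 5*m) = 30 + 5*m)
1/(b(r(26, -16)) - 9512561) = 1/((30 + 5*(-16))² - 9512561) = 1/((30 - 80)² - 9512561) = 1/((-50)² - 9512561) = 1/(2500 - 9512561) = 1/(-9510061) = -1/9510061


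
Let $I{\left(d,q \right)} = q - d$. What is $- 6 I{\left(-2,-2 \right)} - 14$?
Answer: $-14$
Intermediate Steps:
$- 6 I{\left(-2,-2 \right)} - 14 = - 6 \left(-2 - -2\right) - 14 = - 6 \left(-2 + 2\right) - 14 = \left(-6\right) 0 - 14 = 0 - 14 = -14$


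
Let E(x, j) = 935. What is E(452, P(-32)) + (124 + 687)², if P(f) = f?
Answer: 658656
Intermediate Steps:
E(452, P(-32)) + (124 + 687)² = 935 + (124 + 687)² = 935 + 811² = 935 + 657721 = 658656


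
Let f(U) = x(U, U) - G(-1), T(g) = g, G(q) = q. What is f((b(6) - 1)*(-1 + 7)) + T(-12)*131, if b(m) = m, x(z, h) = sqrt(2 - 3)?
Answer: -1571 + I ≈ -1571.0 + 1.0*I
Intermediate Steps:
x(z, h) = I (x(z, h) = sqrt(-1) = I)
f(U) = 1 + I (f(U) = I - 1*(-1) = I + 1 = 1 + I)
f((b(6) - 1)*(-1 + 7)) + T(-12)*131 = (1 + I) - 12*131 = (1 + I) - 1572 = -1571 + I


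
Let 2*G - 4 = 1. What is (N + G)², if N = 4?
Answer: 169/4 ≈ 42.250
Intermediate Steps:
G = 5/2 (G = 2 + (½)*1 = 2 + ½ = 5/2 ≈ 2.5000)
(N + G)² = (4 + 5/2)² = (13/2)² = 169/4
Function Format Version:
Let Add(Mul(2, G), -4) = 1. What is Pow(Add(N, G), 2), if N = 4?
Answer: Rational(169, 4) ≈ 42.250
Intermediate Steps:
G = Rational(5, 2) (G = Add(2, Mul(Rational(1, 2), 1)) = Add(2, Rational(1, 2)) = Rational(5, 2) ≈ 2.5000)
Pow(Add(N, G), 2) = Pow(Add(4, Rational(5, 2)), 2) = Pow(Rational(13, 2), 2) = Rational(169, 4)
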